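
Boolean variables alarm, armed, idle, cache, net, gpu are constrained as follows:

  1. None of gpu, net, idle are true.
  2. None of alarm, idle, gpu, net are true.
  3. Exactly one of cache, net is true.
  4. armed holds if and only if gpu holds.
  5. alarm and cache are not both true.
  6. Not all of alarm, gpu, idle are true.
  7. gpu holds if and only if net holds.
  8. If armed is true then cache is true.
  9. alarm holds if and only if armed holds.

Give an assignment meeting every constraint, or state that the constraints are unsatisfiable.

alarm=F, armed=F, idle=F, cache=T, net=F, gpu=F

  (1) {gpu, net, idle}: 0 true — none ✓
  (2) {alarm, idle, gpu, net}: 0 true — none ✓
  (3) {cache, net}: 1 true — exactly one ✓
  (4) armed=F, gpu=F — same ✓
  (5) alarm=F, cache=T — not both ✓
  (6) {alarm, gpu, idle}: 0/3 true — not all ✓
  (7) gpu=F, net=F — same ✓
  (8) armed=F ⇒ cache: vacuous ✓
  (9) alarm=F, armed=F — same ✓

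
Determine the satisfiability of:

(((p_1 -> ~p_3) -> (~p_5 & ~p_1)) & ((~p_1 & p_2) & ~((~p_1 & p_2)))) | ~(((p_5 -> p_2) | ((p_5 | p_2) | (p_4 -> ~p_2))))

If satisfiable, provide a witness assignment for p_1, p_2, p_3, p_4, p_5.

No satisfying assignment exists.

Case p_2 = True: the formula simplifies to ((p_1 -> ~p_3) -> (~p_5 & ~p_1)) & (~p_1 & ~(~p_1)).
  p_1 = True: the conjunct ~p_1 is False.
  p_1 = False: the conjunct ~(~p_1) becomes ~(~False) = False.
Case p_2 = False: the formula becomes (((p_1 -> ~p_3) -> (~p_5 & ~p_1)) & False) | ~True = False.
Both cases fail — unsatisfiable.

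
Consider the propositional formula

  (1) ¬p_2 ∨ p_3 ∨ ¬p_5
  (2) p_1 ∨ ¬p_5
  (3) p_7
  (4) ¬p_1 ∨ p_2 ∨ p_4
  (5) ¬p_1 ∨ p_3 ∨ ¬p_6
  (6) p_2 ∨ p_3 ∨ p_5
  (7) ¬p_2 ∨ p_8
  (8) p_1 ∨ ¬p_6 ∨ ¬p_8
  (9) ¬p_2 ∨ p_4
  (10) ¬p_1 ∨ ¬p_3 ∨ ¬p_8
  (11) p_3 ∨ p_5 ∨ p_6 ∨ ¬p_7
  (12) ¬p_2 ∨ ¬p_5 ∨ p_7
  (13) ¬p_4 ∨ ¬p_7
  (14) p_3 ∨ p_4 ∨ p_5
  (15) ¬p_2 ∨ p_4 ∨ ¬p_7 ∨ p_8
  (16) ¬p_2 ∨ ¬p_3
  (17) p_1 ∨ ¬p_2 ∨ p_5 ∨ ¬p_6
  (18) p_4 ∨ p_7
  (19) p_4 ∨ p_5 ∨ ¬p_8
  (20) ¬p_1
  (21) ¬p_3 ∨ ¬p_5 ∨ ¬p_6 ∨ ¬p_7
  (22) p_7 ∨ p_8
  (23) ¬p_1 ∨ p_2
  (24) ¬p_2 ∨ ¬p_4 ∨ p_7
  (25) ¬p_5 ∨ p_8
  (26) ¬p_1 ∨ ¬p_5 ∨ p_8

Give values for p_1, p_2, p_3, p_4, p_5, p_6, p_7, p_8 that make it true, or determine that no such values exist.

p_1 = False, p_2 = False, p_3 = True, p_4 = False, p_5 = False, p_6 = False, p_7 = True, p_8 = False

Unit clause (p_7) forces p_7 = True.
In (¬p_4 ∨ ¬p_7) only ¬p_4 is left, so p_4 = False.
Unit clause (¬p_1) forces p_1 = False.
In (p_1 ∨ ¬p_5) only ¬p_5 is left, so p_5 = False.
In (¬p_2 ∨ p_4) only ¬p_2 is left, so p_2 = False.
In (p_3 ∨ p_4 ∨ p_5) only p_3 is left, so p_3 = True.
In (p_4 ∨ p_5 ∨ ¬p_8) only ¬p_8 is left, so p_8 = False.
Set p_6 = False.
All clauses satisfied.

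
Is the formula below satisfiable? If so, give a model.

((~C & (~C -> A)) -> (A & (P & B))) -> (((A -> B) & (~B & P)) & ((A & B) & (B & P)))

A: True, C: False, B: False, P: False

  ((~C & (~C -> A)) -> (A & (P & B))) -> (((A -> B) & (~B & P)) & ((A & B) & (B & P))) = True
    (~C & (~C -> A)) -> (A & (P & B)) = False
      ~C & (~C -> A) = True
        ~C = True
        ~C -> A = True
          ~C = True
      A & (P & B) = False
        P & B = False
    ((A -> B) & (~B & P)) & ((A & B) & (B & P)) = False
      (A -> B) & (~B & P) = False
        A -> B = False
        ~B & P = False
          ~B = True
      (A & B) & (B & P) = False
        A & B = False
        B & P = False
The formula evaluates to True.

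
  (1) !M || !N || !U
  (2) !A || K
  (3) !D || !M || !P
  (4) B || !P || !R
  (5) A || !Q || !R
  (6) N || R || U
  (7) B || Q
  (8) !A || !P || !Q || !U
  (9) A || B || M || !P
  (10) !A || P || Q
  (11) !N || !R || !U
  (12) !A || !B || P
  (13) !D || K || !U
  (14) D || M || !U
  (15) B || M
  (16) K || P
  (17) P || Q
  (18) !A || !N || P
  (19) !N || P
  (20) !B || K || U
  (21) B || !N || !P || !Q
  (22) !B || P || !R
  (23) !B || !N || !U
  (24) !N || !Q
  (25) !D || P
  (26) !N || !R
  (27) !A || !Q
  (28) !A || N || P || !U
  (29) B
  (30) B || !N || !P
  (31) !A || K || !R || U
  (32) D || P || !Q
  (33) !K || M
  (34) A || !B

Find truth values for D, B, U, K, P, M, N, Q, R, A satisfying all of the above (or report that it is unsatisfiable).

D: False, B: True, U: True, K: True, P: True, M: True, N: False, Q: False, R: False, A: True

Unit clause (B) forces B = True.
In (A || !B) only A is left, so A = True.
In (!A || K) only K is left, so K = True.
In (!A || !B || P) only P is left, so P = True.
In (!A || !Q) only !Q is left, so Q = False.
In (!K || M) only M is left, so M = True.
In (!D || !M || !P) only !D is left, so D = False.
Set U = True.
  then (!M || !N || !U) forces N = False.
Set R = False.
All clauses satisfied.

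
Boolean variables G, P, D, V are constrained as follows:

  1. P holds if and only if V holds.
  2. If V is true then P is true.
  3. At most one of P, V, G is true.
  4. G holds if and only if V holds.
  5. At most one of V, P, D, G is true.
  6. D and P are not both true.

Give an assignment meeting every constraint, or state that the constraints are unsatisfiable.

G: False; P: False; D: True; V: False

  (1) P=F, V=F — same ✓
  (2) V=F ⇒ P: vacuous ✓
  (3) {P, V, G}: 0 true — at most one ✓
  (4) G=F, V=F — same ✓
  (5) {V, P, D, G}: 1 true — at most one ✓
  (6) D=T, P=F — not both ✓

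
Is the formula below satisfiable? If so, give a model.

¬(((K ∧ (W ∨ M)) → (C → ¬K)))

M: False, K: True, W: True, C: True

  ¬(((K ∧ (W ∨ M)) → (C → ¬K))) = True
    (K ∧ (W ∨ M)) → (C → ¬K) = False
      K ∧ (W ∨ M) = True
        W ∨ M = True
      C → ¬K = False
        ¬K = False
The formula evaluates to True.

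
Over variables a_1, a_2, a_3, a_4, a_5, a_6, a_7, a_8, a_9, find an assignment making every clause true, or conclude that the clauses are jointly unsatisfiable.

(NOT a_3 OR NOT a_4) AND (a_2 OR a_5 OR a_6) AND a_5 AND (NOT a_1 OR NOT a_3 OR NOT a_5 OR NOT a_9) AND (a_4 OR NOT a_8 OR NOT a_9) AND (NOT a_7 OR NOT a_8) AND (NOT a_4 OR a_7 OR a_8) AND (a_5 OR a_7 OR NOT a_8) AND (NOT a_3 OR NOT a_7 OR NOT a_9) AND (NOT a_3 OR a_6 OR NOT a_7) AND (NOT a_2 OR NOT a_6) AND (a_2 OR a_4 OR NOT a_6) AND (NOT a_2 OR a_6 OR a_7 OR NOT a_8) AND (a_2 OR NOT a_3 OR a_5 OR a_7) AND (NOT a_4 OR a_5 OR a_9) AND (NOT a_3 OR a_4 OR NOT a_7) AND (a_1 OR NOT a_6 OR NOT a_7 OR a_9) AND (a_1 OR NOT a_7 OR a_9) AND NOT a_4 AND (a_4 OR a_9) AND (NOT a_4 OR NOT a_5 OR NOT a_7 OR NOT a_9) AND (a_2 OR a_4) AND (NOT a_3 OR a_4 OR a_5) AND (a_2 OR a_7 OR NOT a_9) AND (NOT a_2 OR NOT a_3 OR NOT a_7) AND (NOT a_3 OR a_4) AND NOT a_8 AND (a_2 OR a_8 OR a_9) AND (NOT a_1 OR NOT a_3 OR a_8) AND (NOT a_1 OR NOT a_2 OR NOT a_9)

a_1 = False, a_2 = True, a_3 = False, a_4 = False, a_5 = True, a_6 = False, a_7 = True, a_8 = False, a_9 = True

Unit clause (a_5) forces a_5 = True.
Unit clause (NOT a_4) forces a_4 = False.
In (a_4 OR a_9) only a_9 is left, so a_9 = True.
In (a_2 OR a_4) only a_2 is left, so a_2 = True.
In (NOT a_3 OR a_4) only NOT a_3 is left, so a_3 = False.
Unit clause (NOT a_8) forces a_8 = False.
In (NOT a_1 OR NOT a_2 OR NOT a_9) only NOT a_1 is left, so a_1 = False.
In (NOT a_2 OR NOT a_6) only NOT a_6 is left, so a_6 = False.
Set a_7 = True.
All clauses satisfied.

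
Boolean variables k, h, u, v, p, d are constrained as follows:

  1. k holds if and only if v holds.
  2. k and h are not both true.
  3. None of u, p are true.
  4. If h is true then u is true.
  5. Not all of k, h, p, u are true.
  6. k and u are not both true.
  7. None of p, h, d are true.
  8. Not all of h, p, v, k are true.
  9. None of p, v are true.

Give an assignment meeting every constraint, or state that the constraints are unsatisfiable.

k = False; h = False; u = False; v = False; p = False; d = False

  (1) k=F, v=F — same ✓
  (2) k=F, h=F — not both ✓
  (3) {u, p}: 0 true — none ✓
  (4) h=F ⇒ u: vacuous ✓
  (5) {k, h, p, u}: 0/4 true — not all ✓
  (6) k=F, u=F — not both ✓
  (7) {p, h, d}: 0 true — none ✓
  (8) {h, p, v, k}: 0/4 true — not all ✓
  (9) {p, v}: 0 true — none ✓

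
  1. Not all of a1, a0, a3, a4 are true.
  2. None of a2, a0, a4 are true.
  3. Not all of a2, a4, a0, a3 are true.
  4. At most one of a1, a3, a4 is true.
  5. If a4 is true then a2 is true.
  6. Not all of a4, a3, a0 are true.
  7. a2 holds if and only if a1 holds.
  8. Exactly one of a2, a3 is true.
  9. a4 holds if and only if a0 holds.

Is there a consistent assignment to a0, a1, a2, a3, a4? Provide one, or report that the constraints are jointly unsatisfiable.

a0 = False, a1 = False, a2 = False, a3 = True, a4 = False

  (1) {a1, a0, a3, a4}: 1/4 true — not all ✓
  (2) {a2, a0, a4}: 0 true — none ✓
  (3) {a2, a4, a0, a3}: 1/4 true — not all ✓
  (4) {a1, a3, a4}: 1 true — at most one ✓
  (5) a4=F ⇒ a2: vacuous ✓
  (6) {a4, a3, a0}: 1/3 true — not all ✓
  (7) a2=F, a1=F — same ✓
  (8) {a2, a3}: 1 true — exactly one ✓
  (9) a4=F, a0=F — same ✓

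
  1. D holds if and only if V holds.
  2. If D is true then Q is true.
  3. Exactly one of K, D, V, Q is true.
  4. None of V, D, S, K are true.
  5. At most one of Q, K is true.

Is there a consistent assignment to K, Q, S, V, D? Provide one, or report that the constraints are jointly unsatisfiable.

K = False, Q = True, S = False, V = False, D = False

  (1) D=F, V=F — same ✓
  (2) D=F ⇒ Q: vacuous ✓
  (3) {K, D, V, Q}: 1 true — exactly one ✓
  (4) {V, D, S, K}: 0 true — none ✓
  (5) {Q, K}: 1 true — at most one ✓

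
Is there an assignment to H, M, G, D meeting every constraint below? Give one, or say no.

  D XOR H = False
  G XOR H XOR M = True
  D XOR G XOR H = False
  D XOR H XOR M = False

H = True; M = False; G = False; D = True

D XOR H = T XOR T = False ✓
G XOR H XOR M = F XOR T XOR F = True ✓
D XOR G XOR H = T XOR F XOR T = False ✓
D XOR H XOR M = T XOR T XOR F = False ✓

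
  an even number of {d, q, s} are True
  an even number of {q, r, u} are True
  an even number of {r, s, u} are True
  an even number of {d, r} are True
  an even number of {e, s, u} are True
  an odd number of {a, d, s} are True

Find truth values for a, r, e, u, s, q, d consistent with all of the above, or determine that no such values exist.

a: False, r: False, e: False, u: True, s: True, q: True, d: False

{d, q, s}: 2 true → even ✓
{q, r, u}: 2 true → even ✓
{r, s, u}: 2 true → even ✓
{d, r}: 0 true → even ✓
{e, s, u}: 2 true → even ✓
{a, d, s}: 1 true → odd ✓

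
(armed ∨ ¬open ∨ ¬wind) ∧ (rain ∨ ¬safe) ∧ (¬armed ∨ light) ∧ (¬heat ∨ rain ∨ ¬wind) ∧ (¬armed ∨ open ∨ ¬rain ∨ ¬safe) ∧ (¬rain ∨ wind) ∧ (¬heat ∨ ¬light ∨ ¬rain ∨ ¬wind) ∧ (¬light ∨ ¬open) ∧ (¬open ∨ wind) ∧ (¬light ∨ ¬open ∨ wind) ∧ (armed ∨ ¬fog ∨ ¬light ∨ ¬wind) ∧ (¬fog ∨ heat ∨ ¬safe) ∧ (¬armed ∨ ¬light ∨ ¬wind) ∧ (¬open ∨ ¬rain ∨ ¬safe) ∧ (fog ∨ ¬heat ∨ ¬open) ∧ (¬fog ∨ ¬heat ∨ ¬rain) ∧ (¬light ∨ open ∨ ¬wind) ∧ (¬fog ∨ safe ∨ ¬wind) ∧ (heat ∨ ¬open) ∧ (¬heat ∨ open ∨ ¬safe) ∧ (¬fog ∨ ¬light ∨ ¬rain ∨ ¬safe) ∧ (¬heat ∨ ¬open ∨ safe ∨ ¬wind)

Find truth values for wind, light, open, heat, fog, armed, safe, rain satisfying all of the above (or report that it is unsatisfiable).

Set wind = False.
  then (¬rain ∨ wind) forces rain = False.
  then (¬open ∨ wind) forces open = False.
  then (rain ∨ ¬safe) forces safe = False.
Set light = True.
Set heat = False.
Set fog = False.
Set armed = False.
All clauses satisfied.

wind = False, light = True, open = False, heat = False, fog = False, armed = False, safe = False, rain = False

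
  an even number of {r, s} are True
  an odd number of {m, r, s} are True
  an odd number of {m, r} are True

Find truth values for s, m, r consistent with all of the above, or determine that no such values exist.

s: False, m: True, r: False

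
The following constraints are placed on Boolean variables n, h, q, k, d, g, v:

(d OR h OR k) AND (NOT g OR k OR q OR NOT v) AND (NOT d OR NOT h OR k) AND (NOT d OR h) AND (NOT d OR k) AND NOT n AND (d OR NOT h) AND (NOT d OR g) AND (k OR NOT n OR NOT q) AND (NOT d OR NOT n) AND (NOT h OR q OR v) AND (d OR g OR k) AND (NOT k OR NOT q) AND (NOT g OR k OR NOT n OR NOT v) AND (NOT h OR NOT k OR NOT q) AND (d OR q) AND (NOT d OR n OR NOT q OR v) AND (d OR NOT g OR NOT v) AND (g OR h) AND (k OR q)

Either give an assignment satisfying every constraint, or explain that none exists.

Unit clause (NOT n) forces n = False.
Try h = False:
  (NOT d OR h) forces d = False.
  (d OR h OR k) forces k = True.
  (NOT k OR NOT q) forces q = False.
  clause (d OR q) is falsified — backtrack.
So h = True.
  then (d OR NOT h) forces d = True.
  then (NOT d OR g) forces g = True.
  then (NOT d OR NOT h OR k) forces k = True.
  then (NOT k OR NOT q) forces q = False.
  then (NOT h OR q OR v) forces v = True.
All clauses satisfied.

n=F, h=T, q=F, k=T, d=T, g=T, v=T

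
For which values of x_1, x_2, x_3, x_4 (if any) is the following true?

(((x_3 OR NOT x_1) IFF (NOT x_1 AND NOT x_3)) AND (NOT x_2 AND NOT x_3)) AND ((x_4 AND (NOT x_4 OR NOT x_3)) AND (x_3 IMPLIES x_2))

x_1: True, x_2: False, x_3: False, x_4: True

  ((x_3 OR NOT x_1) IFF (NOT x_1 AND NOT x_3)) AND (NOT x_2 AND NOT x_3) = True
    (x_3 OR NOT x_1) IFF (NOT x_1 AND NOT x_3) = True
      x_3 OR NOT x_1 = False
        NOT x_1 = False
      NOT x_1 AND NOT x_3 = False
        NOT x_1 = False
        NOT x_3 = True
    NOT x_2 AND NOT x_3 = True
      NOT x_2 = True
      NOT x_3 = True
  (x_4 AND (NOT x_4 OR NOT x_3)) AND (x_3 IMPLIES x_2) = True
    x_4 AND (NOT x_4 OR NOT x_3) = True
      NOT x_4 OR NOT x_3 = True
        NOT x_4 = False
        NOT x_3 = True
    x_3 IMPLIES x_2 = True
Both conjuncts True, so the formula holds.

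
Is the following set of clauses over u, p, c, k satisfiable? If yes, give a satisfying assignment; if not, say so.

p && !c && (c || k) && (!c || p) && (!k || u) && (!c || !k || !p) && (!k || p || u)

u = True; p = True; c = False; k = True

Unit clause (p) forces p = True.
Unit clause (!c) forces c = False.
In (c || k) only k is left, so k = True.
In (!k || u) only u is left, so u = True.
Check each clause:
  (p): p holds.
  (!c): !c holds.
  (c || k): k holds.
  (!c || p): !c holds.
  (!k || u): u holds.
  (!c || !k || !p): !c holds.
  (!k || p || u): p holds.
All clauses satisfied.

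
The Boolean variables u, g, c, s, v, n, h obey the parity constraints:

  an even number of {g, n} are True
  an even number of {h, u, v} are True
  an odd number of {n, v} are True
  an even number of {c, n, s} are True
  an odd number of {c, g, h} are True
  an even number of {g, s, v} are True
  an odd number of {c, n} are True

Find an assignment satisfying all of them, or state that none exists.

u=F; g=T; c=F; s=T; v=F; n=T; h=F

{g, n}: 2 true → even ✓
{h, u, v}: 0 true → even ✓
{n, v}: 1 true → odd ✓
{c, n, s}: 2 true → even ✓
{c, g, h}: 1 true → odd ✓
{g, s, v}: 2 true → even ✓
{c, n}: 1 true → odd ✓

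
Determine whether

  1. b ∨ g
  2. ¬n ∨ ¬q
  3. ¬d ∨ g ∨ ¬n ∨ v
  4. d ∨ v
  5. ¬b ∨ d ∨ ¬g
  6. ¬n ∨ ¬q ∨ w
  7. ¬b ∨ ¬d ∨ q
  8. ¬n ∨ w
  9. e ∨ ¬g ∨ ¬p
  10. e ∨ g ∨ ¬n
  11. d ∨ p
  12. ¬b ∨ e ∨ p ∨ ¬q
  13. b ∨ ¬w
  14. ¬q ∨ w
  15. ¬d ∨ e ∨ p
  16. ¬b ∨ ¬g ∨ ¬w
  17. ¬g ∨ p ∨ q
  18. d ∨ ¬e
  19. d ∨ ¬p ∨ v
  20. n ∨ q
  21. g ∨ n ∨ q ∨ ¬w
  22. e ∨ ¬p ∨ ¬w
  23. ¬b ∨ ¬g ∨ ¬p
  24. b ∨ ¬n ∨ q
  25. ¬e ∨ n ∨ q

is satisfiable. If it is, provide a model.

Set q = True.
  then (¬n ∨ ¬q) forces n = False.
  then (¬q ∨ w) forces w = True.
  then (b ∨ ¬w) forces b = True.
  then (¬b ∨ ¬g ∨ ¬w) forces g = False.
Set p = False.
  then (d ∨ p) forces d = True.
  then (¬b ∨ e ∨ p ∨ ¬q) forces e = True.
Set v = True.
All clauses satisfied.

q: True; n: False; w: True; p: False; d: True; e: True; g: False; b: True; v: True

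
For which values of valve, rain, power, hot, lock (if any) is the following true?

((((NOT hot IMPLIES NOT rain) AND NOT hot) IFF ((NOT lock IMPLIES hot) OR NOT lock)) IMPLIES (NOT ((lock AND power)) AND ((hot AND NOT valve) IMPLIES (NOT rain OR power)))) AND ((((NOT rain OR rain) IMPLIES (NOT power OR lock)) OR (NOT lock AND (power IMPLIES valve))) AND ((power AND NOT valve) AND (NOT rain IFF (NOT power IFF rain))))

valve=F, rain=F, power=T, hot=T, lock=T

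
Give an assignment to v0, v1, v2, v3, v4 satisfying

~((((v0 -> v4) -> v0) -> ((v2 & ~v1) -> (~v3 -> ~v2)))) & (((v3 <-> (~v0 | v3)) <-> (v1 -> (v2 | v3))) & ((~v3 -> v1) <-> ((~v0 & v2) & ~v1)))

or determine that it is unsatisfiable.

v0=T; v1=F; v2=T; v3=F; v4=F

  ~((((v0 -> v4) -> v0) -> ((v2 & ~v1) -> (~v3 -> ~v2)))) = True
    ((v0 -> v4) -> v0) -> ((v2 & ~v1) -> (~v3 -> ~v2)) = False
      (v0 -> v4) -> v0 = True
        v0 -> v4 = False
      (v2 & ~v1) -> (~v3 -> ~v2) = False
        v2 & ~v1 = True
          ~v1 = True
        ~v3 -> ~v2 = False
          ~v3 = True
          ~v2 = False
  ((v3 <-> (~v0 | v3)) <-> (v1 -> (v2 | v3))) & ((~v3 -> v1) <-> ((~v0 & v2) & ~v1)) = True
    (v3 <-> (~v0 | v3)) <-> (v1 -> (v2 | v3)) = True
      v3 <-> (~v0 | v3) = True
        ~v0 | v3 = False
          ~v0 = False
      v1 -> (v2 | v3) = True
        v2 | v3 = True
    (~v3 -> v1) <-> ((~v0 & v2) & ~v1) = True
      ~v3 -> v1 = False
        ~v3 = True
      (~v0 & v2) & ~v1 = False
        ~v0 & v2 = False
          ~v0 = False
        ~v1 = True
Both conjuncts True, so the formula holds.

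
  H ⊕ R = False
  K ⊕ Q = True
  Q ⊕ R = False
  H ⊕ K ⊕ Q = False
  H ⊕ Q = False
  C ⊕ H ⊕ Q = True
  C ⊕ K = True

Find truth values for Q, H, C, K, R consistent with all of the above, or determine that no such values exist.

Q = True; H = True; C = True; K = False; R = True

H ⊕ R = T ⊕ T = False ✓
K ⊕ Q = F ⊕ T = True ✓
Q ⊕ R = T ⊕ T = False ✓
H ⊕ K ⊕ Q = T ⊕ F ⊕ T = False ✓
H ⊕ Q = T ⊕ T = False ✓
C ⊕ H ⊕ Q = T ⊕ T ⊕ T = True ✓
C ⊕ K = T ⊕ F = True ✓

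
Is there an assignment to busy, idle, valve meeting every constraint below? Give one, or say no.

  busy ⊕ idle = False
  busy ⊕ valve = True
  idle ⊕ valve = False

Unsatisfiable

Adding constraints 1, 2, 3 mod 2: every variable appears an even number of times on the left, so the left side is 0.
But the right sides sum to 1 (mod 2). 0 ≠ 1 — the system is inconsistent.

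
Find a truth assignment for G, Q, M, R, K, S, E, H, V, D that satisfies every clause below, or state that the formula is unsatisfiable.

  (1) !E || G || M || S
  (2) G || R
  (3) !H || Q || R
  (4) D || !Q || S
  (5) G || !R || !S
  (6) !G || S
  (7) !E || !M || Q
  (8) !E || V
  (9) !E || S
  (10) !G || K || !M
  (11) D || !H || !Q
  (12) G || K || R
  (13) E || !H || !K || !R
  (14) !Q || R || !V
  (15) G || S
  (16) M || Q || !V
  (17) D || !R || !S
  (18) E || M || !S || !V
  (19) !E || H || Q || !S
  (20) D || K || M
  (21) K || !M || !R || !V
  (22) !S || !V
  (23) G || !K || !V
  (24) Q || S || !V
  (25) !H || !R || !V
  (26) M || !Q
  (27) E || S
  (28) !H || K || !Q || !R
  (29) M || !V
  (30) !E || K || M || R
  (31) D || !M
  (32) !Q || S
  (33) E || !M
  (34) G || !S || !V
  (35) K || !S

Try G = False:
  (G || R) forces R = True.
  (G || !R || !S) forces S = False.
  clause (G || S) is falsified — backtrack.
So G = True.
  then (!G || S) forces S = True.
  then (!S || !V) forces V = False.
  then (K || !S) forces K = True.
  then (!E || V) forces E = False.
  then (E || !M) forces M = False.
  then (M || !Q) forces Q = False.
Set R = False.
  then (!H || Q || R) forces H = False.
Set D = True.
All clauses satisfied.

G: True, Q: False, M: False, R: False, K: True, S: True, E: False, H: False, V: False, D: True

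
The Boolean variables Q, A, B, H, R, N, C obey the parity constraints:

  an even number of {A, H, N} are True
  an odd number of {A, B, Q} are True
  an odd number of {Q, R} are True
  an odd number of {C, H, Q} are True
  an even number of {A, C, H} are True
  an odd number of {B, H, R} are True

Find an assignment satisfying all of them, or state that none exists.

Q: True, A: False, B: False, H: True, R: False, N: True, C: True

{A, H, N}: 2 true → even ✓
{A, B, Q}: 1 true → odd ✓
{Q, R}: 1 true → odd ✓
{C, H, Q}: 3 true → odd ✓
{A, C, H}: 2 true → even ✓
{B, H, R}: 1 true → odd ✓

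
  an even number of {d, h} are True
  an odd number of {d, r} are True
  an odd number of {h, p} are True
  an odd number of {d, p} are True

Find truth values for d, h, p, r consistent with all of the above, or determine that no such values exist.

d=T; h=T; p=F; r=F

{d, h}: 2 true → even ✓
{d, r}: 1 true → odd ✓
{h, p}: 1 true → odd ✓
{d, p}: 1 true → odd ✓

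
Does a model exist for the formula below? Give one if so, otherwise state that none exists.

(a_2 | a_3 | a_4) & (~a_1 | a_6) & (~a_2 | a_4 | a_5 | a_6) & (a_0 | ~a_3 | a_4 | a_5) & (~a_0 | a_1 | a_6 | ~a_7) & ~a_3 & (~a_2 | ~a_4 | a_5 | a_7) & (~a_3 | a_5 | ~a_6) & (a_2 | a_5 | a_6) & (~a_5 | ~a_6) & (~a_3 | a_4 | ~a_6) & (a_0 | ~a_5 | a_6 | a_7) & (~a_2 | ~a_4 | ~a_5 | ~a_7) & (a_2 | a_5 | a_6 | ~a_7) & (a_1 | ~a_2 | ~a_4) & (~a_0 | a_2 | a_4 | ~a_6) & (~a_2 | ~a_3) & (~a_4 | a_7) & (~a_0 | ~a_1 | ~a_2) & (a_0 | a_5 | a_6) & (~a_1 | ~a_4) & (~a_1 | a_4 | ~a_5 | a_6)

Unit clause (~a_3) forces a_3 = False.
Set a_0 = False.
Set a_1 = False.
Set a_2 = False.
  then (a_2 | a_3 | a_4) forces a_4 = True.
  then (~a_4 | a_7) forces a_7 = True.
Set a_5 = True.
  then (~a_5 | ~a_6) forces a_6 = False.
All clauses satisfied.

a_0 = False, a_1 = False, a_2 = False, a_3 = False, a_4 = True, a_5 = True, a_6 = False, a_7 = True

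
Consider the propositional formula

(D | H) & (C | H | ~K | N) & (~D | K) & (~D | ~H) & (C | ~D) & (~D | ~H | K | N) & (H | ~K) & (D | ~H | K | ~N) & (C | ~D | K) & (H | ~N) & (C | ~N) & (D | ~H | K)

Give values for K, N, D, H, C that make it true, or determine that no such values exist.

K = True, N = False, D = False, H = True, C = True

Set K = True.
  then (H | ~K) forces H = True.
  then (~D | ~H) forces D = False.
Set N = False.
Set C = True.
All clauses satisfied.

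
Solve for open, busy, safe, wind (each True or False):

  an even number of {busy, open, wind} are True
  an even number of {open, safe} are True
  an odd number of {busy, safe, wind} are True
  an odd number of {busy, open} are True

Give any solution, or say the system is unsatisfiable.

Unsatisfiable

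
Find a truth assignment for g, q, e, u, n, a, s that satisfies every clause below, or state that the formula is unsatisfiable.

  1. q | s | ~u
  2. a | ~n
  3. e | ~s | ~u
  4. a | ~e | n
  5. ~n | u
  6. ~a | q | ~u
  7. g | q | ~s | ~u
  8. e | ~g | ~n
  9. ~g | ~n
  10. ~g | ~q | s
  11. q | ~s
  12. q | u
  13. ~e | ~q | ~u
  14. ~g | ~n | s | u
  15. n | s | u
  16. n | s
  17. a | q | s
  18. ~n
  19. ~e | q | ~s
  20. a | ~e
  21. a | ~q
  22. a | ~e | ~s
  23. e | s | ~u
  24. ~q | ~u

g: False, q: True, e: False, u: False, n: False, a: True, s: True

Unit clause (~n) forces n = False.
In (n | s) only s is left, so s = True.
In (q | ~s) only q is left, so q = True.
In (a | ~q) only a is left, so a = True.
In (~q | ~u) only ~u is left, so u = False.
Set g = False.
Set e = False.
All clauses satisfied.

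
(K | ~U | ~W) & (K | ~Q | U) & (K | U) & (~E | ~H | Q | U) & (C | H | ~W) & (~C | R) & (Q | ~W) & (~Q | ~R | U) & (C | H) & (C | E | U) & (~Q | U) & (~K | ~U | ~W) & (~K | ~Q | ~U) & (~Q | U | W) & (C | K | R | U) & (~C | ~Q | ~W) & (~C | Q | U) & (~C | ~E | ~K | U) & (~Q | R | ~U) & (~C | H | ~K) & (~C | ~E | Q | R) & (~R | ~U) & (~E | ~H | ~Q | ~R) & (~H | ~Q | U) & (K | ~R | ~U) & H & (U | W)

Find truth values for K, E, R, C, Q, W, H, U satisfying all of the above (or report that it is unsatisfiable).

K = False, E = True, R = False, C = False, Q = False, W = False, H = True, U = True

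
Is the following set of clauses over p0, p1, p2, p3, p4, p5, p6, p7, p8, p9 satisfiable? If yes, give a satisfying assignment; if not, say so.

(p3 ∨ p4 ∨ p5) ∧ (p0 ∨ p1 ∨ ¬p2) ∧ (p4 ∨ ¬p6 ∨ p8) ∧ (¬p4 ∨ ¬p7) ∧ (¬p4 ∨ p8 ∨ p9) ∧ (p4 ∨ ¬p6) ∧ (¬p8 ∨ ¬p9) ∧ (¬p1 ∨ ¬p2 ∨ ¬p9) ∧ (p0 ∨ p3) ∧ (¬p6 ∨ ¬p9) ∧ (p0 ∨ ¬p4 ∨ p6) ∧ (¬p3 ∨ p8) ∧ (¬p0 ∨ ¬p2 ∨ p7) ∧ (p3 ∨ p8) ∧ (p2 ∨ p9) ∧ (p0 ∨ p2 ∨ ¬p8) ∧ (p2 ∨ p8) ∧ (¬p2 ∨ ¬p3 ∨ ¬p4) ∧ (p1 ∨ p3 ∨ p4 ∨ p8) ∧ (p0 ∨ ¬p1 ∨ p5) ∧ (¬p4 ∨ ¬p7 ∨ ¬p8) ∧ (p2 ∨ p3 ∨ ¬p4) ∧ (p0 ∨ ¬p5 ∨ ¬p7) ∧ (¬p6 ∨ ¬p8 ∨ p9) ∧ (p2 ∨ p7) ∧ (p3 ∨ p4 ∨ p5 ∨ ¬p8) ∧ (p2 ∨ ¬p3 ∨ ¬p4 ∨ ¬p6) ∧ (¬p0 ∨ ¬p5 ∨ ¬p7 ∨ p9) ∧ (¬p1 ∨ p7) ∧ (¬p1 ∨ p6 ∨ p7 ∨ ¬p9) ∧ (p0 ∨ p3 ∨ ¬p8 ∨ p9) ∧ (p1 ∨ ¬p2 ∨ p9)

Set p0 = True.
Set p1 = True.
  then (¬p1 ∨ p7) forces p7 = True.
  then (¬p4 ∨ ¬p7) forces p4 = False.
  then (p4 ∨ ¬p6) forces p6 = False.
Try p2 = False:
  (p2 ∨ p9) forces p9 = True.
  (¬p8 ∨ ¬p9) forces p8 = False.
  clause (p2 ∨ p8) is falsified — backtrack.
So p2 = True.
  then (¬p1 ∨ ¬p2 ∨ ¬p9) forces p9 = False.
  then (¬p0 ∨ ¬p5 ∨ ¬p7 ∨ p9) forces p5 = False.
  then (p3 ∨ p4 ∨ p5) forces p3 = True.
  then (¬p3 ∨ p8) forces p8 = True.
All clauses satisfied.

p0=T, p1=T, p2=T, p3=T, p4=F, p5=F, p6=F, p7=T, p8=T, p9=F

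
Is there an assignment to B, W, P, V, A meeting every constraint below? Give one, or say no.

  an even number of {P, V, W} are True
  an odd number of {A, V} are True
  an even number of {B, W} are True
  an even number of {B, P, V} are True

B: False, W: False, P: False, V: False, A: True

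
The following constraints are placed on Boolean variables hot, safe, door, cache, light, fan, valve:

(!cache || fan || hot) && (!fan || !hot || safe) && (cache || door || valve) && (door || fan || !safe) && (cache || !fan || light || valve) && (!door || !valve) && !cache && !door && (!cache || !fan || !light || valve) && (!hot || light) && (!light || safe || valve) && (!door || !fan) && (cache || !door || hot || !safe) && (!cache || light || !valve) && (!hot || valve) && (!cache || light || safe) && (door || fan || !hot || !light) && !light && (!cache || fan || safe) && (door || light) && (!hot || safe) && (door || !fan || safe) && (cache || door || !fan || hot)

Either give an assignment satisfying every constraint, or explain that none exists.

No satisfying assignment exists.

Case light = True:
  Clause (!light) is falsified — contradiction.
Case light = False:
  (!cache) forces cache = False.
  (!door) forces door = False.
  Clause (door || light) is falsified — contradiction.
Both cases fail, so the formula is unsatisfiable.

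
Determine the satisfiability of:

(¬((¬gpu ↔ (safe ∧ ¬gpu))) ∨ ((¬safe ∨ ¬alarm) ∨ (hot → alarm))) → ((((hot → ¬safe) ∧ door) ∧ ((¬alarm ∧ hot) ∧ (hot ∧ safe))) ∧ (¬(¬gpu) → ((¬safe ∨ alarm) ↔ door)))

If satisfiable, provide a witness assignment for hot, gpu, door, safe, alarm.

Case alarm = True: the formula becomes (¬((¬gpu ↔ (safe ∧ ¬gpu))) ∨ True) → (False ∧ (¬(¬gpu) → door)) = False.
Case alarm = False: the formula simplifies to (((hot → ¬safe) ∧ door) ∧ (hot ∧ (hot ∧ safe))) ∧ (¬(¬gpu) → (¬safe ↔ door)).
  hot = True: simplifies to ((¬safe ∧ door) ∧ safe) ∧ (¬(¬gpu) → (¬safe ↔ door)).
    safe = True: the conjunct ¬safe is False.
    safe = False: the conjunct safe is False.
  hot = False: the conjunct hot is False.
Both cases fail — unsatisfiable.

Unsatisfiable — no assignment works.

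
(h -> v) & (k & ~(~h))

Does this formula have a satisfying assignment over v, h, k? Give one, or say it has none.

v=T; h=T; k=T

  h -> v = True
  k & ~(~h) = True
    ~(~h) = True
      ~h = False
Both conjuncts True, so the formula holds.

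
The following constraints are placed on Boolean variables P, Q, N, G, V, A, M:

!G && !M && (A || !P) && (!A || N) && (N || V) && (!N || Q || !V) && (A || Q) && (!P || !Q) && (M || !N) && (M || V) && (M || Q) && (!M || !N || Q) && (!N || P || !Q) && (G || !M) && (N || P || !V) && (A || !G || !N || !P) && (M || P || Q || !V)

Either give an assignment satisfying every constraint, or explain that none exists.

Case G = True:
  Clause (!G) is falsified — contradiction.
Case G = False:
  (!M) forces M = False.
  (M || !N) forces N = False.
  (!A || N) forces A = False.
  (A || !P) forces P = False.
  (N || V) forces V = True.
  Clause (N || P || !V) is falsified — contradiction.
Both cases fail, so the formula is unsatisfiable.

Unsatisfiable — no assignment works.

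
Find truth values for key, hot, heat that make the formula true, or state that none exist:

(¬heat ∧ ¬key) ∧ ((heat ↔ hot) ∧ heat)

The formula is unsatisfiable.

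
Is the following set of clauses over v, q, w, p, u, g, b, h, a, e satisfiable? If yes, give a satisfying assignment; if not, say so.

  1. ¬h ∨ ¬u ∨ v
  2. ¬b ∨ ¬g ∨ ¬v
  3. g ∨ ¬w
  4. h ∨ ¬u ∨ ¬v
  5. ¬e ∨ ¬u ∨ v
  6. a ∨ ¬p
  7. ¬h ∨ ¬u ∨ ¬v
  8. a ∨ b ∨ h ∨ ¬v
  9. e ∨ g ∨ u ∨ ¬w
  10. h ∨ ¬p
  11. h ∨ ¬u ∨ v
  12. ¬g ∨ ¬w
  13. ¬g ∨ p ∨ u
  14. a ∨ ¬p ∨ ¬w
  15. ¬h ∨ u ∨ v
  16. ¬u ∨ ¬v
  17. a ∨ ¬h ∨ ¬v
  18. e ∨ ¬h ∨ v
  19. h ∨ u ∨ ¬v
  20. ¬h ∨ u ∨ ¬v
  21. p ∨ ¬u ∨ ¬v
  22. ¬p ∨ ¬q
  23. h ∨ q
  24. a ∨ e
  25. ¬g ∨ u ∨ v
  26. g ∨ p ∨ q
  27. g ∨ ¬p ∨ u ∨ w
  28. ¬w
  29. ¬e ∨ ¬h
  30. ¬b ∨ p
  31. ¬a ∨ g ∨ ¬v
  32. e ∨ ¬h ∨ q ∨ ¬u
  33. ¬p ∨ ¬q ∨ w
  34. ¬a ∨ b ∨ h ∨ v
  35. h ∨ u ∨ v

Unsatisfiable

Case v = True:
  (¬u ∨ ¬v) forces u = False.
  (h ∨ u ∨ ¬v) forces h = True.
  Clause (¬h ∨ u ∨ ¬v) is falsified — contradiction.
Case v = False:
  (¬w) forces w = False.
  If h = True:
    (¬h ∨ ¬u ∨ v) forces u = False.
    clause (¬h ∨ u ∨ v) is falsified.
  If h = False:
    (h ∨ ¬p) forces p = False.
    (h ∨ ¬u ∨ v) forces u = False.
    clause (h ∨ u ∨ v) is falsified.
  Every sub-case reaches a contradiction.
Both cases fail, so the formula is unsatisfiable.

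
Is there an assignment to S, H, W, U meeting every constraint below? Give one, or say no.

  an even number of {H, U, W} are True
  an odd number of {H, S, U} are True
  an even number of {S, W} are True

Unsatisfiable

Adding constraints 1, 2, 3 mod 2: every variable appears an even number of times on the left, so the left side is 0.
But the right sides sum to 1 (mod 2). 0 ≠ 1 — the system is inconsistent.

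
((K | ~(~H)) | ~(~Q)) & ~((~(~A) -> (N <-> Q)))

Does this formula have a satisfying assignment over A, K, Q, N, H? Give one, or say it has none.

A = True; K = True; Q = True; N = False; H = True

  (K | ~(~H)) | ~(~Q) = True
    K | ~(~H) = True
      ~(~H) = True
        ~H = False
    ~(~Q) = True
      ~Q = False
  ~((~(~A) -> (N <-> Q))) = True
    ~(~A) -> (N <-> Q) = False
      ~(~A) = True
        ~A = False
      N <-> Q = False
Both conjuncts True, so the formula holds.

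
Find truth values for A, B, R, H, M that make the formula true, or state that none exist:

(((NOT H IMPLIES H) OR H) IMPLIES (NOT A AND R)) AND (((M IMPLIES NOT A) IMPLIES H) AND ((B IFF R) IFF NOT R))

A = True, B = False, R = False, H = False, M = True

  ((NOT H IMPLIES H) OR H) IMPLIES (NOT A AND R) = True
    (NOT H IMPLIES H) OR H = False
      NOT H IMPLIES H = False
        NOT H = True
    NOT A AND R = False
      NOT A = False
  ((M IMPLIES NOT A) IMPLIES H) AND ((B IFF R) IFF NOT R) = True
    (M IMPLIES NOT A) IMPLIES H = True
      M IMPLIES NOT A = False
        NOT A = False
    (B IFF R) IFF NOT R = True
      B IFF R = True
      NOT R = True
Both conjuncts True, so the formula holds.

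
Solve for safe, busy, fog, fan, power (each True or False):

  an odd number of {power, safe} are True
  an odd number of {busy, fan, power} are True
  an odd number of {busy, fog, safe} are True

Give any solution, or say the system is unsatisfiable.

safe = True; busy = False; fog = False; fan = True; power = False

{power, safe}: 1 true → odd ✓
{busy, fan, power}: 1 true → odd ✓
{busy, fog, safe}: 1 true → odd ✓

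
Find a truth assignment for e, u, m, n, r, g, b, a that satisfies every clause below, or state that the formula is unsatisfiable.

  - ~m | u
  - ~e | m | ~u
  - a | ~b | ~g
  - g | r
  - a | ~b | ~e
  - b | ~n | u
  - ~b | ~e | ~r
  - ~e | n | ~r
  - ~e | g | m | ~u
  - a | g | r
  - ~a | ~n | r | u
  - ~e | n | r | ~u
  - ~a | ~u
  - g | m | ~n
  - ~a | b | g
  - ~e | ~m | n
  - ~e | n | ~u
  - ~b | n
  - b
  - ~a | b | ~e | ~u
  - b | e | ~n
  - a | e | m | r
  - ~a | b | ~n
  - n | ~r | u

e = False, u = True, m = True, n = True, r = True, g = False, b = True, a = False

Unit clause (b) forces b = True.
In (~b | n) only n is left, so n = True.
Try e = True:
  (a | ~b | ~e) forces a = True.
  (~b | ~e | ~r) forces r = False.
  (g | r) forces g = True.
  (~a | ~n | r | u) forces u = True.
  clause (~a | ~u) is falsified — backtrack.
So e = False.
Set u = True.
  then (~a | ~u) forces a = False.
  then (a | ~b | ~g) forces g = False.
  then (g | r) forces r = True.
  then (g | m | ~n) forces m = True.
All clauses satisfied.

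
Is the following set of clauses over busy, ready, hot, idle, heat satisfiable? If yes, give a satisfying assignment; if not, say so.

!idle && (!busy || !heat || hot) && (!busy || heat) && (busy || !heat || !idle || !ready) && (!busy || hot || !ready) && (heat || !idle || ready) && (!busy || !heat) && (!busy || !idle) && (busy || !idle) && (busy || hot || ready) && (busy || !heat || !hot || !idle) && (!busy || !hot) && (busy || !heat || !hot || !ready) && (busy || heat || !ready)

Unit clause (!idle) forces idle = False.
Try busy = True:
  (!busy || heat) forces heat = True.
  clause (!busy || !heat) is falsified — backtrack.
So busy = False.
Set ready = False.
  then (busy || hot || ready) forces hot = True.
Set heat = True.
All clauses satisfied.

busy = False, ready = False, hot = True, idle = False, heat = True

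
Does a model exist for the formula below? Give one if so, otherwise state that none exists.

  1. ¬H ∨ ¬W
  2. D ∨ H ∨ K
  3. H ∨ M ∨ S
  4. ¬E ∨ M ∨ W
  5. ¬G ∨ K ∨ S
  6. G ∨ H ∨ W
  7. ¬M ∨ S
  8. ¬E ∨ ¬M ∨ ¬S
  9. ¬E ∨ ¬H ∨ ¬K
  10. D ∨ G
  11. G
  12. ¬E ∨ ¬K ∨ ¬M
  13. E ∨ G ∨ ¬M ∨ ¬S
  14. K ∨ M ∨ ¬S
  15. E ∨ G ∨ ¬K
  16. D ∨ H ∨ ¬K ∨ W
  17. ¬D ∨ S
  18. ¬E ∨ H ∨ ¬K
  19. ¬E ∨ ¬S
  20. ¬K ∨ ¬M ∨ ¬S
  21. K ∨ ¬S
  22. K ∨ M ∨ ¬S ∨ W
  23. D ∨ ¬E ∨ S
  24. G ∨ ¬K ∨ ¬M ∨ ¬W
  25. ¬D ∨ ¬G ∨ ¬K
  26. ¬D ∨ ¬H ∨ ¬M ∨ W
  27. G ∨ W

D = False, K = True, S = True, E = False, M = False, G = True, H = False, W = True

Unit clause (G) forces G = True.
Set D = False.
Set K = True.
Set S = True.
  then (¬E ∨ ¬S) forces E = False.
  then (¬K ∨ ¬M ∨ ¬S) forces M = False.
Set H = False.
  then (D ∨ H ∨ ¬K ∨ W) forces W = True.
All clauses satisfied.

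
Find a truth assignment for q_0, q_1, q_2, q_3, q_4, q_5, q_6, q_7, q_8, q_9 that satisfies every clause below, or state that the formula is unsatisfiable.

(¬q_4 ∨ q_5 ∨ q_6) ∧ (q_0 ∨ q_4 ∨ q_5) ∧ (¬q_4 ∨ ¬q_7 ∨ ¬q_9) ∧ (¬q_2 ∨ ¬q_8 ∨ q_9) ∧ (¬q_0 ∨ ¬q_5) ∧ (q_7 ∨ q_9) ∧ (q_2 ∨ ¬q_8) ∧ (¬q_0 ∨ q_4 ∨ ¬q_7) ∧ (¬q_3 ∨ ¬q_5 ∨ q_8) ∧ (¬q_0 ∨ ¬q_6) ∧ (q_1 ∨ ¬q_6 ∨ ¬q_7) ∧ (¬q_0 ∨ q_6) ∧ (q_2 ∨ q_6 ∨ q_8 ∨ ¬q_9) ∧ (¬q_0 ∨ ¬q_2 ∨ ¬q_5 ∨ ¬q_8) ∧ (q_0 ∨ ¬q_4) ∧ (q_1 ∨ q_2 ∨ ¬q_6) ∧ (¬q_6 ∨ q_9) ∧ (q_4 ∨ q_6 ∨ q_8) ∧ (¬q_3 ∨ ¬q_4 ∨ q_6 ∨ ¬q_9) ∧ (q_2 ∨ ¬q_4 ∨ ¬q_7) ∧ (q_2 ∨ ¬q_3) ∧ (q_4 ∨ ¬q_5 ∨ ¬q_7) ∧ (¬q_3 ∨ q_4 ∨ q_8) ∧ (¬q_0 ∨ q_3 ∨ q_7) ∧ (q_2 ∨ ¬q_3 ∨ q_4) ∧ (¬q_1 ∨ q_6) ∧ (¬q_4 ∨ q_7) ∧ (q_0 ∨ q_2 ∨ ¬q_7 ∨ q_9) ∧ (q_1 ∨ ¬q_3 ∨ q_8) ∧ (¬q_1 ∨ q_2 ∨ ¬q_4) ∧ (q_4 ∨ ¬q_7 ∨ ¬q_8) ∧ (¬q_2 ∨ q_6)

Try q_0 = True:
  (¬q_0 ∨ ¬q_5) forces q_5 = False.
  (¬q_0 ∨ ¬q_6) forces q_6 = False.
  clause (¬q_0 ∨ q_6) is falsified — backtrack.
So q_0 = False.
  then (q_0 ∨ ¬q_4) forces q_4 = False.
  then (q_0 ∨ q_4 ∨ q_5) forces q_5 = True.
  then (q_4 ∨ ¬q_5 ∨ ¬q_7) forces q_7 = False.
  then (q_7 ∨ q_9) forces q_9 = True.
Set q_1 = False.
Set q_2 = True.
  then (¬q_2 ∨ q_6) forces q_6 = True.
Set q_3 = False.
Set q_8 = False.
All clauses satisfied.

q_0: False; q_1: False; q_2: True; q_3: False; q_4: False; q_5: True; q_6: True; q_7: False; q_8: False; q_9: True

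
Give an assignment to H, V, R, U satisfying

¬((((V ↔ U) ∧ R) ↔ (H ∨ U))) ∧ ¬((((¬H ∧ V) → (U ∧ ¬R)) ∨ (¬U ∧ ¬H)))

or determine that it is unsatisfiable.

Case H = True: the conjunct ¬((((¬H ∧ V) → (U ∧ ¬R)) ∨ (¬U ∧ ¬H))) becomes ¬((True ∨ False)) = False.
Case H = False: the formula simplifies to ¬((((V ↔ U) ∧ R) ↔ U)) ∧ ¬(((V → (U ∧ ¬R)) ∨ ¬U)).
  U = True: simplifies to ¬((V ∧ R)) ∧ ¬((V → ¬R)).
    V = True: simplifies to ¬R ∧ ¬(¬R).
      R = True: the conjunct ¬R is False.
      R = False: the conjunct ¬(¬R) becomes ¬(¬False) = False.
    V = False: the conjunct ¬((V → ¬R)) becomes ¬((False → ¬R)) = False.
  U = False: the conjunct ¬(((V → (U ∧ ¬R)) ∨ ¬U)) becomes ¬((¬V ∨ True)) = False.
Both cases fail — unsatisfiable.

The formula is unsatisfiable.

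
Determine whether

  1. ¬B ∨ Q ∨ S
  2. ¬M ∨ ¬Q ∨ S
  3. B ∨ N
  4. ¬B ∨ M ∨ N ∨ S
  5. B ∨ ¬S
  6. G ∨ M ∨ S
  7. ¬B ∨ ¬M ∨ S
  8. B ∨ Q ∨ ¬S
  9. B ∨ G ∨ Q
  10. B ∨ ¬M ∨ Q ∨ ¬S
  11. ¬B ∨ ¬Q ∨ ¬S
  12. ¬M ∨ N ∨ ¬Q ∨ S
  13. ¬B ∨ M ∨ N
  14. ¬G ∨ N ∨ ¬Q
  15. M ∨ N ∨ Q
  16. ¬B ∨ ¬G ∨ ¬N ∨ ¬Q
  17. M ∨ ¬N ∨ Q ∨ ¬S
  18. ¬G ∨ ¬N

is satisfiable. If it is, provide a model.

Set S = True.
  then (B ∨ ¬S) forces B = True.
  then (¬B ∨ ¬Q ∨ ¬S) forces Q = False.
Set N = False.
  then (¬B ∨ M ∨ N) forces M = True.
Set G = False.
All clauses satisfied.

S = True, Q = False, N = False, B = True, M = True, G = False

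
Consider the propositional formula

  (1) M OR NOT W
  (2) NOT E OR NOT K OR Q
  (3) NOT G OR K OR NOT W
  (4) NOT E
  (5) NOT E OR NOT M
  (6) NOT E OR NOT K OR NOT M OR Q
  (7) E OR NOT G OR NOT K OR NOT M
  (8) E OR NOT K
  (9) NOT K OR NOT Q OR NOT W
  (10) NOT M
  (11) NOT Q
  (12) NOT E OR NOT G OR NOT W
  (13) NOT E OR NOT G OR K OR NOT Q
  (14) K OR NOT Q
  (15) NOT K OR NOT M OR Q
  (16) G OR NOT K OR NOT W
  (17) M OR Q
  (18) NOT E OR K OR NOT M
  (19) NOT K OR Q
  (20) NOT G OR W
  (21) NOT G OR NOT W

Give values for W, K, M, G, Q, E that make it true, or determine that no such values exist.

Unsatisfiable — no assignment works.

Case Q = True:
  Clause (NOT Q) is falsified — contradiction.
Case Q = False:
  (NOT E) forces E = False.
  (E OR NOT K) forces K = False.
  (NOT M) forces M = False.
  Clause (M OR Q) is falsified — contradiction.
Both cases fail, so the formula is unsatisfiable.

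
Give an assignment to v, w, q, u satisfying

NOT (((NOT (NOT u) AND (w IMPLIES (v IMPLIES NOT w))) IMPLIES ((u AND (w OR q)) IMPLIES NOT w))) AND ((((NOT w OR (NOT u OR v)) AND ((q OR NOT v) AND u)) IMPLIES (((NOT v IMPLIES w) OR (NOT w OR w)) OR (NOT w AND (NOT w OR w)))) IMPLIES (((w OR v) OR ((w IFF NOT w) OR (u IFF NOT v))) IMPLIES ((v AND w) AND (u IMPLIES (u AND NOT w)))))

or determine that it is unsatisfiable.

Case w = True: the formula simplifies to NOT (((NOT (NOT u) AND NOT v) IMPLIES NOT u)) AND (v AND NOT u).
  v = True: the conjunct NOT (((NOT (NOT u) AND NOT v) IMPLIES NOT u)) becomes NOT ((False IMPLIES NOT u)) = False.
  v = False: the conjunct v is False.
Case w = False: the conjunct NOT (((NOT (NOT u) AND (w IMPLIES (v IMPLIES NOT w))) IMPLIES ((u AND (w OR q)) IMPLIES NOT w))) becomes NOT ((NOT (NOT u) IMPLIES True)) = False.
Both cases fail — unsatisfiable.

No satisfying assignment exists.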